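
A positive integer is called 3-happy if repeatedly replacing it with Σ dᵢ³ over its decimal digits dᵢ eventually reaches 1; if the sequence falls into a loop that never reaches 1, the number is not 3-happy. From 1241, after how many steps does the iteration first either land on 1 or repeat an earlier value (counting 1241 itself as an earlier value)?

3

1241 → 1³ + 2³ + 4³ + 1³ = 74
74 → 7³ + 4³ = 407
407 → 4³ + 0³ + 7³ = 407  — 407 repeats.
That took 3 steps.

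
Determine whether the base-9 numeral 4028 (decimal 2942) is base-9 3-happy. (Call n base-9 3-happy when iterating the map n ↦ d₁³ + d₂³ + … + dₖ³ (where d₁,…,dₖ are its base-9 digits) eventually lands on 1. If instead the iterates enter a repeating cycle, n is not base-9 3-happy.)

2942 = (4,0,2,8)_9 → 4³ + 0³ + 2³ + 8³ = 584
584 = (7,1,8)_9 → 7³ + 1³ + 8³ = 856
856 = (1,1,5,1)_9 → 1³ + 1³ + 5³ + 1³ = 128
128 = (1,5,2)_9 → 1³ + 5³ + 2³ = 134
134 = (1,5,8)_9 → 1³ + 5³ + 8³ = 638
638 = (7,7,8)_9 → 7³ + 7³ + 8³ = 1198
1198 = (1,5,7,1)_9 → 1³ + 5³ + 7³ + 1³ = 470
470 = (5,7,2)_9 → 5³ + 7³ + 2³ = 476
476 = (5,7,8)_9 → 5³ + 7³ + 8³ = 980
980 = (1,3,0,8)_9 → 1³ + 3³ + 0³ + 8³ = 540
540 = (6,6,0)_9 → 6³ + 6³ + 0³ = 432
432 = (5,3,0)_9 → 5³ + 3³ + 0³ = 152
152 = (1,7,8)_9 → 1³ + 7³ + 8³ = 856  — 856 already seen; the sequence cycles without reaching 1.

not base-9 3-happy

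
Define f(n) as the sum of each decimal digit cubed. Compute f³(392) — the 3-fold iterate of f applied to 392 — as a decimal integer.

392 → 3³ + 9³ + 2³ = 27 + 729 + 8 = 764
764 → 7³ + 6³ + 4³ = 343 + 216 + 64 = 623
623 → 6³ + 2³ + 3³ = 216 + 8 + 27 = 251

251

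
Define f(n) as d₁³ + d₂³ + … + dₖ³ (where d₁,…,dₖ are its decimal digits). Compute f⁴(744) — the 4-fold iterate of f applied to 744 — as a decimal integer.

744 → 471
471 → 408
408 → 576
576 → 684

684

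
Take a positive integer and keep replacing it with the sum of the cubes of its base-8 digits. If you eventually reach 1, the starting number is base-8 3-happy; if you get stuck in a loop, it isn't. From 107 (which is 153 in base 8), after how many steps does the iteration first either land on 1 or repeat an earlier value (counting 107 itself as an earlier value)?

5

107 = (1,5,3)_8 → 153
153 = (2,3,1)_8 → 36
36 = (4,4)_8 → 128
128 = (2,0,0)_8 → 8
8 = (1,0)_8 → 1  — reached 1.
That took 5 steps.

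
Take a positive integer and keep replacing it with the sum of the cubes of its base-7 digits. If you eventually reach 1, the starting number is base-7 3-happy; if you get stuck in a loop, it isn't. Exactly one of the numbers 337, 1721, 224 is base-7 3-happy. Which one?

337

337: 337 → 433 → 343 → 1  — reaches 1 (base-7 3-happy)
1721: 1721 → 341 → 557 → 137 → 197 → 65 → 17 → 35 → 125 → 251 → 341  — repeats 341 (not base-7 3-happy)
224: 224 → 128 → 80 → 92 → 218 → 92  — repeats 92 (not base-7 3-happy)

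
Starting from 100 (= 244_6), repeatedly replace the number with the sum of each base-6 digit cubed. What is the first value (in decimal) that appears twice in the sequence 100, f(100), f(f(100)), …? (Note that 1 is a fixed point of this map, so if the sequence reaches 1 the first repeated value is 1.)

190

100 = (2,4,4)_6 → 2³ + 4³ + 4³ = 136
136 = (3,4,4)_6 → 3³ + 4³ + 4³ = 155
155 = (4,1,5)_6 → 4³ + 1³ + 5³ = 190
190 = (5,1,4)_6 → 5³ + 1³ + 4³ = 190  — 190 already appeared earlier.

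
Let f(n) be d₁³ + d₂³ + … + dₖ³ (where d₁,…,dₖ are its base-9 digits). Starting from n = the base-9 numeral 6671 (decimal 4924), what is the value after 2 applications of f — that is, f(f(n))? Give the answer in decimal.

134

4924 = (6,6,7,1)_9 → 6³ + 6³ + 7³ + 1³ = 216 + 216 + 343 + 1 = 776
776 = (1,0,5,2)_9 → 1³ + 0³ + 5³ + 2³ = 1 + 0 + 125 + 8 = 134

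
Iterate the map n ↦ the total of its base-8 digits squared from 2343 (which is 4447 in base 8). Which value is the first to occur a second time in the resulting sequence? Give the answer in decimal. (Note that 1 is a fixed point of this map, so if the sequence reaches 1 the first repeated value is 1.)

2343 = (4,4,4,7)_8 → 4² + 4² + 4² + 7² = 16 + 16 + 16 + 49 = 97
97 = (1,4,1)_8 → 1² + 4² + 1² = 1 + 16 + 1 = 18
18 = (2,2)_8 → 2² + 2² = 4 + 4 = 8
8 = (1,0)_8 → 1² + 0² = 1 + 0 = 1  — reached the fixed point 1.
1 → 1, so 1 is the first repeated value.

1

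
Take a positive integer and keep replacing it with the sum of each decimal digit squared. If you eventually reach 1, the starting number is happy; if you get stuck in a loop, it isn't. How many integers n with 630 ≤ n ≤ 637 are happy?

630: 630 → 45 → 41 → 17 → 50 → 25 → 29 → 85 → 89 → 145 → 42 → 20 → 4 → 16 → 37 → 58 → 89  — not happy
631: 631 → 46 → 52 → 29 → 85 → 89 → 145 → 42 → 20 → 4 → 16 → 37 → 58 → 89  — not happy
632: 632 → 49 → 97 → 130 → 10 → 1  — happy
633: 633 → 54 → 41 → 17 → 50 → 25 → 29 → 85 → 89 → 145 → 42 → 20 → 4 → 16 → 37 → 58 → 89  — not happy
634: 634 → 61 → 37 → 58 → 89 → 145 → 42 → 20 → 4 → 16 → 37  — not happy
635: 635 → 70 → 49 → 97 → 130 → 10 → 1  — happy
636: 636 → 81 → 65 → 61 → 37 → 58 → 89 → 145 → 42 → 20 → 4 → 16 → 37  — not happy
637: 637 → 94 → 97 → 130 → 10 → 1  — happy
happy: 632, 635, 637

3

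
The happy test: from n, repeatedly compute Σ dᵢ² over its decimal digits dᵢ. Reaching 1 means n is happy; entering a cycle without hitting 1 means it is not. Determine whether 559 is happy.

not happy

559 → 5² + 5² + 9² = 131
131 → 1² + 3² + 1² = 11
11 → 1² + 1² = 2
2 → 2² = 4
4 → 4² = 16
16 → 1² + 6² = 37
37 → 3² + 7² = 58
58 → 5² + 8² = 89
89 → 8² + 9² = 145
145 → 1² + 4² + 5² = 42
42 → 4² + 2² = 20
20 → 2² + 0² = 4  — 4 already seen; the sequence cycles without reaching 1.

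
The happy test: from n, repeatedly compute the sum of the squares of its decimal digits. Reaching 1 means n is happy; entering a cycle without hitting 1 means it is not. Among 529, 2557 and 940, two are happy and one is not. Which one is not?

529: 529 → 110 → 2 → 4 → 16 → 37 → 58 → 89 → 145 → 42 → 20 → 4  — repeats 4 (not happy)
2557: 2557 → 103 → 10 → 1  — reaches 1 (happy)
940: 940 → 97 → 130 → 10 → 1  — reaches 1 (happy)

529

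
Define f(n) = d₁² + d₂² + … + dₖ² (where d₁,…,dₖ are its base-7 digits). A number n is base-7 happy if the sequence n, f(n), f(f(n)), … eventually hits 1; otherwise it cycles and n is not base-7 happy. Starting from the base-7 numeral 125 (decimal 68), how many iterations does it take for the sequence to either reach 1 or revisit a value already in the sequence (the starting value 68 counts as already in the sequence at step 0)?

9

68 = (1,2,5)_7 → 1² + 2² + 5² = 30
30 = (4,2)_7 → 4² + 2² = 20
20 = (2,6)_7 → 2² + 6² = 40
40 = (5,5)_7 → 5² + 5² = 50
50 = (1,0,1)_7 → 1² + 0² + 1² = 2
2 = (2)_7 → 2² = 4
4 = (4)_7 → 4² = 16
16 = (2,2)_7 → 2² + 2² = 8
8 = (1,1)_7 → 1² + 1² = 2  — 2 repeats.
That took 9 steps.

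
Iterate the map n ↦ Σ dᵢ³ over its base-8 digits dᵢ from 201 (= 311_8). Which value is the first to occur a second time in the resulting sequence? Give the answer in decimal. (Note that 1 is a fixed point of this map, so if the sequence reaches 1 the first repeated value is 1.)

201 = (3,1,1)_8 → 3³ + 1³ + 1³ = 27 + 1 + 1 = 29
29 = (3,5)_8 → 3³ + 5³ = 27 + 125 = 152
152 = (2,3,0)_8 → 2³ + 3³ + 0³ = 8 + 27 + 0 = 35
35 = (4,3)_8 → 4³ + 3³ = 64 + 27 = 91
91 = (1,3,3)_8 → 1³ + 3³ + 3³ = 1 + 27 + 27 = 55
55 = (6,7)_8 → 6³ + 7³ = 216 + 343 = 559
559 = (1,0,5,7)_8 → 1³ + 0³ + 5³ + 7³ = 1 + 0 + 125 + 343 = 469
469 = (7,2,5)_8 → 7³ + 2³ + 5³ = 343 + 8 + 125 = 476
476 = (7,3,4)_8 → 7³ + 3³ + 4³ = 343 + 27 + 64 = 434
434 = (6,6,2)_8 → 6³ + 6³ + 2³ = 216 + 216 + 8 = 440
440 = (6,7,0)_8 → 6³ + 7³ + 0³ = 216 + 343 + 0 = 559  — 559 already appeared earlier.

559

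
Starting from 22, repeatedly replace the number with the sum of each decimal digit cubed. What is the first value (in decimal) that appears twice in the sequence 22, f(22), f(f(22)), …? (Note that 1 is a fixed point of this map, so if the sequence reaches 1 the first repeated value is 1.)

22 → 2³ + 2³ = 16
16 → 1³ + 6³ = 217
217 → 2³ + 1³ + 7³ = 352
352 → 3³ + 5³ + 2³ = 160
160 → 1³ + 6³ + 0³ = 217  — 217 already appeared earlier.

217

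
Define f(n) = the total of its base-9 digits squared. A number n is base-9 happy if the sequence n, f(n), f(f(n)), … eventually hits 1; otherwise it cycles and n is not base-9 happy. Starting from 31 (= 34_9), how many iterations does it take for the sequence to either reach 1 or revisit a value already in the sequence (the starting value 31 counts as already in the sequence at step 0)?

5

31 = (3,4)_9 → 3² + 4² = 9 + 16 = 25
25 = (2,7)_9 → 2² + 7² = 4 + 49 = 53
53 = (5,8)_9 → 5² + 8² = 25 + 64 = 89
89 = (1,0,8)_9 → 1² + 0² + 8² = 1 + 0 + 64 = 65
65 = (7,2)_9 → 7² + 2² = 49 + 4 = 53  — 53 repeats.
That took 5 steps.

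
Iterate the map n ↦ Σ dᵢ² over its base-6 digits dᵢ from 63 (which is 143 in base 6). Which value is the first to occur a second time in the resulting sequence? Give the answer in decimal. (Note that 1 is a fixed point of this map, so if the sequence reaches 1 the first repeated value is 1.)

26

63 = (1,4,3)_6 → 1² + 4² + 3² = 1 + 16 + 9 = 26
26 = (4,2)_6 → 4² + 2² = 16 + 4 = 20
20 = (3,2)_6 → 3² + 2² = 9 + 4 = 13
13 = (2,1)_6 → 2² + 1² = 4 + 1 = 5
5 = (5)_6 → 5² = 25
25 = (4,1)_6 → 4² + 1² = 16 + 1 = 17
17 = (2,5)_6 → 2² + 5² = 4 + 25 = 29
29 = (4,5)_6 → 4² + 5² = 16 + 25 = 41
41 = (1,0,5)_6 → 1² + 0² + 5² = 1 + 0 + 25 = 26  — 26 already appeared earlier.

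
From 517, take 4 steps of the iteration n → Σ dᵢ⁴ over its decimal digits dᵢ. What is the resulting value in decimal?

517 → 5⁴ + 1⁴ + 7⁴ = 625 + 1 + 2401 = 3027
3027 → 3⁴ + 0⁴ + 2⁴ + 7⁴ = 81 + 0 + 16 + 2401 = 2498
2498 → 2⁴ + 4⁴ + 9⁴ + 8⁴ = 16 + 256 + 6561 + 4096 = 10929
10929 → 1⁴ + 0⁴ + 9⁴ + 2⁴ + 9⁴ = 1 + 0 + 6561 + 16 + 6561 = 13139

13139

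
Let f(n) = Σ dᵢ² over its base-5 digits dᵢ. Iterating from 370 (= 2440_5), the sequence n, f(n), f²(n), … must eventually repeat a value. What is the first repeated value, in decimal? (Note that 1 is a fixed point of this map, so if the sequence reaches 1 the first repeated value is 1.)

370 = (2,4,4,0)_5 → 36
36 = (1,2,1)_5 → 6
6 = (1,1)_5 → 2
2 = (2)_5 → 4
4 = (4)_5 → 16
16 = (3,1)_5 → 10
10 = (2,0)_5 → 4  — 4 already appeared earlier.

4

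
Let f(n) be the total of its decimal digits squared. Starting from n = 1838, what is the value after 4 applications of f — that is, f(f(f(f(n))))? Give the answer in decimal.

61

1838 → 138
138 → 74
74 → 65
65 → 61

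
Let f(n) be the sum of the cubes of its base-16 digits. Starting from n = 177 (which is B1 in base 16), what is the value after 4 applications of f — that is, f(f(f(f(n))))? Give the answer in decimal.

1854

177 = (11,1)_16 → 1332
1332 = (5,3,4)_16 → 216
216 = (13,8)_16 → 2709
2709 = (10,9,5)_16 → 1854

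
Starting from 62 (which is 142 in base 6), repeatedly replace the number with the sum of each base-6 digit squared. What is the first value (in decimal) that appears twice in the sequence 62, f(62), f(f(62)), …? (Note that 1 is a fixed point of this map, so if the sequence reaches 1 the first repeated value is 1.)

17

62 = (1,4,2)_6 → 1² + 4² + 2² = 21
21 = (3,3)_6 → 3² + 3² = 18
18 = (3,0)_6 → 3² + 0² = 9
9 = (1,3)_6 → 1² + 3² = 10
10 = (1,4)_6 → 1² + 4² = 17
17 = (2,5)_6 → 2² + 5² = 29
29 = (4,5)_6 → 4² + 5² = 41
41 = (1,0,5)_6 → 1² + 0² + 5² = 26
26 = (4,2)_6 → 4² + 2² = 20
20 = (3,2)_6 → 3² + 2² = 13
13 = (2,1)_6 → 2² + 1² = 5
5 = (5)_6 → 5² = 25
25 = (4,1)_6 → 4² + 1² = 17  — 17 already appeared earlier.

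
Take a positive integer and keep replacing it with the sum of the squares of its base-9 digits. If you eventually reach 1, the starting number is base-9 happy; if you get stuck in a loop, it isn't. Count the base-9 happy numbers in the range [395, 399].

1

395: 395 → 129 → 35 → 73 → 65 → 53 → 89 → 65  (repeats 65)
396: 396 → 80 → 128 → 30 → 18 → 4 → 16 → 50 → 50  (repeats 50)
397: 397 → 81 → 1  (reaches 1)
398: 398 → 84 → 10 → 2 → 4 → 16 → 50 → 50  (repeats 50)
399: 399 → 89 → 65 → 53 → 89  (repeats 89)
base-9 happy: 397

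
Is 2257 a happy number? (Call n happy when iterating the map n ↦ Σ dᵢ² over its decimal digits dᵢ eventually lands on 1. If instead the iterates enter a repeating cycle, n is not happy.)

2257 → 2² + 2² + 5² + 7² = 82
82 → 8² + 2² = 68
68 → 6² + 8² = 100
100 → 1² + 0² + 0² = 1  — reached 1.

happy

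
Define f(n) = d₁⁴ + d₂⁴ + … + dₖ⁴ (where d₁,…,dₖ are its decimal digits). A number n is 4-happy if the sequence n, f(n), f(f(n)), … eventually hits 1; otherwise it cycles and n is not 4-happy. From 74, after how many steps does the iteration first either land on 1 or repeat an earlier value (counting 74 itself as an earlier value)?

9

74 → 7⁴ + 4⁴ = 2657
2657 → 2⁴ + 6⁴ + 5⁴ + 7⁴ = 4338
4338 → 4⁴ + 3⁴ + 3⁴ + 8⁴ = 4514
4514 → 4⁴ + 5⁴ + 1⁴ + 4⁴ = 1138
1138 → 1⁴ + 1⁴ + 3⁴ + 8⁴ = 4179
4179 → 4⁴ + 1⁴ + 7⁴ + 9⁴ = 9219
9219 → 9⁴ + 2⁴ + 1⁴ + 9⁴ = 13139
13139 → 1⁴ + 3⁴ + 1⁴ + 3⁴ + 9⁴ = 6725
6725 → 6⁴ + 7⁴ + 2⁴ + 5⁴ = 4338  — 4338 repeats.
That took 9 steps.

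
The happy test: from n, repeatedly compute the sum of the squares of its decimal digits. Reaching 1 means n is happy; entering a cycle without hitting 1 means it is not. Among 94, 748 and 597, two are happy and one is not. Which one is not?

94: 94 → 97 → 130 → 10 → 1  — reaches 1 (happy)
748: 748 → 129 → 86 → 100 → 1  — reaches 1 (happy)
597: 597 → 155 → 51 → 26 → 40 → 16 → 37 → 58 → 89 → 145 → 42 → 20 → 4 → 16  — repeats 16 (not happy)

597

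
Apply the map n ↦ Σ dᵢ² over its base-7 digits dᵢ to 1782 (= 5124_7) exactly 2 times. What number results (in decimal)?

1782 = (5,1,2,4)_7 → 5² + 1² + 2² + 4² = 46
46 = (6,4)_7 → 6² + 4² = 52

52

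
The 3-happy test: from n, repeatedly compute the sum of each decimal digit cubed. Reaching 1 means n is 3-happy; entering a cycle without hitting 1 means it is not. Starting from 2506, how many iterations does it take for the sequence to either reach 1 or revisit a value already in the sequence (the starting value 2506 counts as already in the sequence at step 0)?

2506 → 349
349 → 820
820 → 520
520 → 133
133 → 55
55 → 250
250 → 133  — 133 repeats.
That took 7 steps.

7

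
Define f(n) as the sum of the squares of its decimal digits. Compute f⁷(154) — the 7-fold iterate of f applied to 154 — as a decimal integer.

154 → 1² + 5² + 4² = 42
42 → 4² + 2² = 20
20 → 2² + 0² = 4
4 → 4² = 16
16 → 1² + 6² = 37
37 → 3² + 7² = 58
58 → 5² + 8² = 89

89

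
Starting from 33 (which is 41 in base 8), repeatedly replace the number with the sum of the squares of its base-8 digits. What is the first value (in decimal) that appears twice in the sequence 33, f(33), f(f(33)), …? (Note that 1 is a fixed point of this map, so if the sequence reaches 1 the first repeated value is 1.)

5

33 = (4,1)_8 → 4² + 1² = 16 + 1 = 17
17 = (2,1)_8 → 2² + 1² = 4 + 1 = 5
5 = (5)_8 → 5² = 25
25 = (3,1)_8 → 3² + 1² = 9 + 1 = 10
10 = (1,2)_8 → 1² + 2² = 1 + 4 = 5  — 5 already appeared earlier.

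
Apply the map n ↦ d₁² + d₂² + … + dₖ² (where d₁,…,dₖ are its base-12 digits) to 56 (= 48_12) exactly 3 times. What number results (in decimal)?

80

56 = (4,8)_12 → 4² + 8² = 80
80 = (6,8)_12 → 6² + 8² = 100
100 = (8,4)_12 → 8² + 4² = 80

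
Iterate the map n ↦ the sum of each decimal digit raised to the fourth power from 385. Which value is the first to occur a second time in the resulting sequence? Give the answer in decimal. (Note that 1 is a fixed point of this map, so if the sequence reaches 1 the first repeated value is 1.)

13139

385 → 3⁴ + 8⁴ + 5⁴ = 81 + 4096 + 625 = 4802
4802 → 4⁴ + 8⁴ + 0⁴ + 2⁴ = 256 + 4096 + 0 + 16 = 4368
4368 → 4⁴ + 3⁴ + 6⁴ + 8⁴ = 256 + 81 + 1296 + 4096 = 5729
5729 → 5⁴ + 7⁴ + 2⁴ + 9⁴ = 625 + 2401 + 16 + 6561 = 9603
9603 → 9⁴ + 6⁴ + 0⁴ + 3⁴ = 6561 + 1296 + 0 + 81 = 7938
7938 → 7⁴ + 9⁴ + 3⁴ + 8⁴ = 2401 + 6561 + 81 + 4096 = 13139
13139 → 1⁴ + 3⁴ + 1⁴ + 3⁴ + 9⁴ = 1 + 81 + 1 + 81 + 6561 = 6725
6725 → 6⁴ + 7⁴ + 2⁴ + 5⁴ = 1296 + 2401 + 16 + 625 = 4338
4338 → 4⁴ + 3⁴ + 3⁴ + 8⁴ = 256 + 81 + 81 + 4096 = 4514
4514 → 4⁴ + 5⁴ + 1⁴ + 4⁴ = 256 + 625 + 1 + 256 = 1138
1138 → 1⁴ + 1⁴ + 3⁴ + 8⁴ = 1 + 1 + 81 + 4096 = 4179
4179 → 4⁴ + 1⁴ + 7⁴ + 9⁴ = 256 + 1 + 2401 + 6561 = 9219
9219 → 9⁴ + 2⁴ + 1⁴ + 9⁴ = 6561 + 16 + 1 + 6561 = 13139  — 13139 already appeared earlier.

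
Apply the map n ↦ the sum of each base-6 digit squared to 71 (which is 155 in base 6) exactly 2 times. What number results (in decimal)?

71 = (1,5,5)_6 → 1² + 5² + 5² = 1 + 25 + 25 = 51
51 = (1,2,3)_6 → 1² + 2² + 3² = 1 + 4 + 9 = 14

14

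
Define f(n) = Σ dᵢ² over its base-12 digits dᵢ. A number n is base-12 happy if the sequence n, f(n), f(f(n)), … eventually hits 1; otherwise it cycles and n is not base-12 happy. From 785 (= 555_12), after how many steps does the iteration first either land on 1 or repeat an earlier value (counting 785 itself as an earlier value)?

8

785 = (5,5,5)_12 → 5² + 5² + 5² = 75
75 = (6,3)_12 → 6² + 3² = 45
45 = (3,9)_12 → 3² + 9² = 90
90 = (7,6)_12 → 7² + 6² = 85
85 = (7,1)_12 → 7² + 1² = 50
50 = (4,2)_12 → 4² + 2² = 20
20 = (1,8)_12 → 1² + 8² = 65
65 = (5,5)_12 → 5² + 5² = 50  — 50 repeats.
That took 8 steps.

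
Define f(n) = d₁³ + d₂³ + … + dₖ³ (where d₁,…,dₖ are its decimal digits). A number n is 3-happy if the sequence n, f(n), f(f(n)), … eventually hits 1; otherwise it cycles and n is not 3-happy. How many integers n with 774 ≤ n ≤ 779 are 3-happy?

1

774: 774 → 750 → 468 → 792 → 1080 → 513 → 153 → 153  — not 3-happy
775: 775 → 811 → 514 → 190 → 730 → 370 → 370  — not 3-happy
776: 776 → 902 → 737 → 713 → 371 → 371  — not 3-happy
777: 777 → 1029 → 738 → 882 → 1032 → 36 → 243 → 99 → 1458 → 702 → 351 → 153 → 153  — not 3-happy
778: 778 → 1198 → 1243 → 100 → 1  — 3-happy
779: 779 → 1415 → 191 → 731 → 371 → 371  — not 3-happy
3-happy: 778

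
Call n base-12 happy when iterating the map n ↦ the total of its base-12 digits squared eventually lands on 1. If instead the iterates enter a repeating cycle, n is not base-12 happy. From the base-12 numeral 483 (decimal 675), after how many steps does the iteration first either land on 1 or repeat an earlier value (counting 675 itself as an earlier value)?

675 = (4,8,3)_12 → 4² + 8² + 3² = 16 + 64 + 9 = 89
89 = (7,5)_12 → 7² + 5² = 49 + 25 = 74
74 = (6,2)_12 → 6² + 2² = 36 + 4 = 40
40 = (3,4)_12 → 3² + 4² = 9 + 16 = 25
25 = (2,1)_12 → 2² + 1² = 4 + 1 = 5
5 = (5)_12 → 5² = 25  — 25 repeats.
That took 6 steps.

6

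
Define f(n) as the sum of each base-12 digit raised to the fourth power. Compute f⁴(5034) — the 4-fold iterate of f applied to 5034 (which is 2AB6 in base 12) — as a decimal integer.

7955

5034 = (2,10,11,6)_12 → 2⁴ + 10⁴ + 11⁴ + 6⁴ = 25953
25953 = (1,3,0,2,9)_12 → 1⁴ + 3⁴ + 0⁴ + 2⁴ + 9⁴ = 6659
6659 = (3,10,2,11)_12 → 3⁴ + 10⁴ + 2⁴ + 11⁴ = 24738
24738 = (1,2,3,9,6)_12 → 1⁴ + 2⁴ + 3⁴ + 9⁴ + 6⁴ = 7955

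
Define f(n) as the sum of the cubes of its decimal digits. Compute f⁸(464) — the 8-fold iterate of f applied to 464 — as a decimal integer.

464 → 344
344 → 155
155 → 251
251 → 134
134 → 92
92 → 737
737 → 713
713 → 371

371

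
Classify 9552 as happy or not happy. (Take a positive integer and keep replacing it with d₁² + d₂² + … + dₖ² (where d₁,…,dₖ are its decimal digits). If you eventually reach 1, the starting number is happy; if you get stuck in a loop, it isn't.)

9552 → 9² + 5² + 5² + 2² = 81 + 25 + 25 + 4 = 135
135 → 1² + 3² + 5² = 1 + 9 + 25 = 35
35 → 3² + 5² = 9 + 25 = 34
34 → 3² + 4² = 9 + 16 = 25
25 → 2² + 5² = 4 + 25 = 29
29 → 2² + 9² = 4 + 81 = 85
85 → 8² + 5² = 64 + 25 = 89
89 → 8² + 9² = 64 + 81 = 145
145 → 1² + 4² + 5² = 1 + 16 + 25 = 42
42 → 4² + 2² = 16 + 4 = 20
20 → 2² + 0² = 4 + 0 = 4
4 → 4² = 16
16 → 1² + 6² = 1 + 36 = 37
37 → 3² + 7² = 9 + 49 = 58
58 → 5² + 8² = 25 + 64 = 89  — 89 already seen; the sequence cycles without reaching 1.

not happy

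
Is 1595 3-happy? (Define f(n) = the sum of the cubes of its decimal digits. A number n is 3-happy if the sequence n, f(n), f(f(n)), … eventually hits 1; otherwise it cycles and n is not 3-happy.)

not 3-happy

1595 → 980
980 → 1241
1241 → 74
74 → 407
407 → 407  — 407 already seen; the sequence cycles without reaching 1.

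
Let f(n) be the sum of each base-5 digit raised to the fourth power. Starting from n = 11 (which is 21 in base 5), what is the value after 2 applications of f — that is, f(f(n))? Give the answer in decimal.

97

11 = (2,1)_5 → 2⁴ + 1⁴ = 16 + 1 = 17
17 = (3,2)_5 → 3⁴ + 2⁴ = 81 + 16 = 97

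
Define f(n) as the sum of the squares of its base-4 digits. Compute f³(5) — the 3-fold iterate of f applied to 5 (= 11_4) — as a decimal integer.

5 = (1,1)_4 → 1² + 1² = 2
2 = (2)_4 → 2² = 4
4 = (1,0)_4 → 1² + 0² = 1

1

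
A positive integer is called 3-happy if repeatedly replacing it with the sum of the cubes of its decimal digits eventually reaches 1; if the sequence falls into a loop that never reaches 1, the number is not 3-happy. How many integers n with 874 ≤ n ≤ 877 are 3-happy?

1

874: 874 → 919 → 1459 → 919  (repeats 919)
875: 875 → 980 → 1241 → 74 → 407 → 407  (repeats 407)
876: 876 → 1071 → 345 → 216 → 225 → 141 → 66 → 432 → 99 → 1458 → 702 → 351 → 153 → 153  (repeats 153)
877: 877 → 1198 → 1243 → 100 → 1  (reaches 1)
3-happy: 877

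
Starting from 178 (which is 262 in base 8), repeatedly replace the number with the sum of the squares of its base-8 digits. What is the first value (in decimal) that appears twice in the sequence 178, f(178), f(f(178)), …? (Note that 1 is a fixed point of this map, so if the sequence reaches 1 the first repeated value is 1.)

178 = (2,6,2)_8 → 44
44 = (5,4)_8 → 41
41 = (5,1)_8 → 26
26 = (3,2)_8 → 13
13 = (1,5)_8 → 26  — 26 already appeared earlier.

26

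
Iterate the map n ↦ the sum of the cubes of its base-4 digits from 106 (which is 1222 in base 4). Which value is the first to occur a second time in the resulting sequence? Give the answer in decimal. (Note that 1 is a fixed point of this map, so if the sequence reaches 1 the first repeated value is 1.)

1

106 = (1,2,2,2)_4 → 1³ + 2³ + 2³ + 2³ = 1 + 8 + 8 + 8 = 25
25 = (1,2,1)_4 → 1³ + 2³ + 1³ = 1 + 8 + 1 = 10
10 = (2,2)_4 → 2³ + 2³ = 8 + 8 = 16
16 = (1,0,0)_4 → 1³ + 0³ + 0³ = 1 + 0 + 0 = 1  — reached the fixed point 1.
1 → 1, so 1 is the first repeated value.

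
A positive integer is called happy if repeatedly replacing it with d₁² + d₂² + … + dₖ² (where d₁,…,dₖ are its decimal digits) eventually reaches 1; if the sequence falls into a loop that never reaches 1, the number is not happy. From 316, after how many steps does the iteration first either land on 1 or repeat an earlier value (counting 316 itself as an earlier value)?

316 → 3² + 1² + 6² = 9 + 1 + 36 = 46
46 → 4² + 6² = 16 + 36 = 52
52 → 5² + 2² = 25 + 4 = 29
29 → 2² + 9² = 4 + 81 = 85
85 → 8² + 5² = 64 + 25 = 89
89 → 8² + 9² = 64 + 81 = 145
145 → 1² + 4² + 5² = 1 + 16 + 25 = 42
42 → 4² + 2² = 16 + 4 = 20
20 → 2² + 0² = 4 + 0 = 4
4 → 4² = 16
16 → 1² + 6² = 1 + 36 = 37
37 → 3² + 7² = 9 + 49 = 58
58 → 5² + 8² = 25 + 64 = 89  — 89 repeats.
That took 13 steps.

13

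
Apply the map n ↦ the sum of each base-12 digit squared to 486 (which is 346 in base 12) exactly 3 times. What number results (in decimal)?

486 = (3,4,6)_12 → 61
61 = (5,1)_12 → 26
26 = (2,2)_12 → 8

8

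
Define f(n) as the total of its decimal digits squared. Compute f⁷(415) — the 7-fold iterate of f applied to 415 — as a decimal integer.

89

415 → 4² + 1² + 5² = 16 + 1 + 25 = 42
42 → 4² + 2² = 16 + 4 = 20
20 → 2² + 0² = 4 + 0 = 4
4 → 4² = 16
16 → 1² + 6² = 1 + 36 = 37
37 → 3² + 7² = 9 + 49 = 58
58 → 5² + 8² = 25 + 64 = 89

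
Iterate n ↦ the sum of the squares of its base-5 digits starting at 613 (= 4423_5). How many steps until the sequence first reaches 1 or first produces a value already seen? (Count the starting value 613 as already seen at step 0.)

4

613 = (4,4,2,3)_5 → 4² + 4² + 2² + 3² = 45
45 = (1,4,0)_5 → 1² + 4² + 0² = 17
17 = (3,2)_5 → 3² + 2² = 13
13 = (2,3)_5 → 2² + 3² = 13  — 13 repeats.
That took 4 steps.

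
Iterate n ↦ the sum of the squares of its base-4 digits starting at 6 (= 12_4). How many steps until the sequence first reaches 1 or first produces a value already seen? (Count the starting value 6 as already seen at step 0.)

6 = (1,2)_4 → 1² + 2² = 1 + 4 = 5
5 = (1,1)_4 → 1² + 1² = 1 + 1 = 2
2 = (2)_4 → 2² = 4
4 = (1,0)_4 → 1² + 0² = 1 + 0 = 1  — reached 1.
That took 4 steps.

4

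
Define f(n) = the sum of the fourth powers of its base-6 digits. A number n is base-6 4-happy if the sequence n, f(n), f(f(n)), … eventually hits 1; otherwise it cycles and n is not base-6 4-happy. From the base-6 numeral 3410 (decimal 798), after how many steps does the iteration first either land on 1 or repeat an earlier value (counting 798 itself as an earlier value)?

798 = (3,4,1,0)_6 → 3⁴ + 4⁴ + 1⁴ + 0⁴ = 81 + 256 + 1 + 0 = 338
338 = (1,3,2,2)_6 → 1⁴ + 3⁴ + 2⁴ + 2⁴ = 1 + 81 + 16 + 16 = 114
114 = (3,1,0)_6 → 3⁴ + 1⁴ + 0⁴ = 81 + 1 + 0 = 82
82 = (2,1,4)_6 → 2⁴ + 1⁴ + 4⁴ = 16 + 1 + 256 = 273
273 = (1,1,3,3)_6 → 1⁴ + 1⁴ + 3⁴ + 3⁴ = 1 + 1 + 81 + 81 = 164
164 = (4,3,2)_6 → 4⁴ + 3⁴ + 2⁴ = 256 + 81 + 16 = 353
353 = (1,3,4,5)_6 → 1⁴ + 3⁴ + 4⁴ + 5⁴ = 1 + 81 + 256 + 625 = 963
963 = (4,2,4,3)_6 → 4⁴ + 2⁴ + 4⁴ + 3⁴ = 256 + 16 + 256 + 81 = 609
609 = (2,4,5,3)_6 → 2⁴ + 4⁴ + 5⁴ + 3⁴ = 16 + 256 + 625 + 81 = 978
978 = (4,3,1,0)_6 → 4⁴ + 3⁴ + 1⁴ + 0⁴ = 256 + 81 + 1 + 0 = 338  — 338 repeats.
That took 10 steps.

10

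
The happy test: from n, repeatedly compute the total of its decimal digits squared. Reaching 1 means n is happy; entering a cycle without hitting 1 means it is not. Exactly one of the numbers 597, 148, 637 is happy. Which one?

597: 597 → 155 → 51 → 26 → 40 → 16 → 37 → 58 → 89 → 145 → 42 → 20 → 4 → 16  — repeats 16 (not happy)
148: 148 → 81 → 65 → 61 → 37 → 58 → 89 → 145 → 42 → 20 → 4 → 16 → 37  — repeats 37 (not happy)
637: 637 → 94 → 97 → 130 → 10 → 1  — reaches 1 (happy)

637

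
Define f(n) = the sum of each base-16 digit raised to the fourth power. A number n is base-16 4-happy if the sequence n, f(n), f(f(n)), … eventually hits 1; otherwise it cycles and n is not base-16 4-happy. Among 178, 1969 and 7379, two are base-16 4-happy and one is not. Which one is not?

1969

178: 178 → 14657 → 6899 → 60707 → 67074 → 1313 → 642 → 4128 → 17 → 2 → 16 → 1  — reaches 1 (base-16 4-happy)
1969: 1969 → 17043 → 6914 → 14658 → 6914  — repeats 6914 (not base-16 4-happy)
7379: 7379 → 49379 → 59233 → 42114 → 14368 → 4193 → 1298 → 642 → 4128 → 17 → 2 → 16 → 1  — reaches 1 (base-16 4-happy)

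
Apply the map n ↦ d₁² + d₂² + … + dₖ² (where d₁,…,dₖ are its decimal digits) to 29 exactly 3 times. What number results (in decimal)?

145

29 → 2² + 9² = 4 + 81 = 85
85 → 8² + 5² = 64 + 25 = 89
89 → 8² + 9² = 64 + 81 = 145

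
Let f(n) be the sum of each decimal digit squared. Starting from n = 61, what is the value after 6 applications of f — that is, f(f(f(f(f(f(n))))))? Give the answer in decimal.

20

61 → 6² + 1² = 37
37 → 3² + 7² = 58
58 → 5² + 8² = 89
89 → 8² + 9² = 145
145 → 1² + 4² + 5² = 42
42 → 4² + 2² = 20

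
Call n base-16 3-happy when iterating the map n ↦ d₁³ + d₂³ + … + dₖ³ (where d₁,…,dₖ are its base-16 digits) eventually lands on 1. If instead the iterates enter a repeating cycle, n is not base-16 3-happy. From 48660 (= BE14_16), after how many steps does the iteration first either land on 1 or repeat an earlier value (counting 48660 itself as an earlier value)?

48660 = (11,14,1,4)_16 → 11³ + 14³ + 1³ + 4³ = 4140
4140 = (1,0,2,12)_16 → 1³ + 0³ + 2³ + 12³ = 1737
1737 = (6,12,9)_16 → 6³ + 12³ + 9³ = 2673
2673 = (10,7,1)_16 → 10³ + 7³ + 1³ = 1344
1344 = (5,4,0)_16 → 5³ + 4³ + 0³ = 189
189 = (11,13)_16 → 11³ + 13³ = 3528
3528 = (13,12,8)_16 → 13³ + 12³ + 8³ = 4437
4437 = (1,1,5,5)_16 → 1³ + 1³ + 5³ + 5³ = 252
252 = (15,12)_16 → 15³ + 12³ = 5103
5103 = (1,3,14,15)_16 → 1³ + 3³ + 14³ + 15³ = 6147
6147 = (1,8,0,3)_16 → 1³ + 8³ + 0³ + 3³ = 540
540 = (2,1,12)_16 → 2³ + 1³ + 12³ = 1737  — 1737 repeats.
That took 12 steps.

12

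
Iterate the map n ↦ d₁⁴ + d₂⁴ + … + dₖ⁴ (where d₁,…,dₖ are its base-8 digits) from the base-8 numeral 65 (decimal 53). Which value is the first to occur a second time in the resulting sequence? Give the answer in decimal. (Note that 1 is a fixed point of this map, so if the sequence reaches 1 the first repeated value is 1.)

53 = (6,5)_8 → 1921
1921 = (3,6,0,1)_8 → 1378
1378 = (2,5,4,2)_8 → 913
913 = (1,6,2,1)_8 → 1314
1314 = (2,4,4,2)_8 → 544
544 = (1,0,4,0)_8 → 257
257 = (4,0,1)_8 → 257  — 257 already appeared earlier.

257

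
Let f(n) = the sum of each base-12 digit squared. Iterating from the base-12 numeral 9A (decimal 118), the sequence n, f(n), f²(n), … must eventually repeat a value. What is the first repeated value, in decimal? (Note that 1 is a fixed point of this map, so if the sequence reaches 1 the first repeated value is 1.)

25

118 = (9,10)_12 → 181
181 = (1,3,1)_12 → 11
11 = (11)_12 → 121
121 = (10,1)_12 → 101
101 = (8,5)_12 → 89
89 = (7,5)_12 → 74
74 = (6,2)_12 → 40
40 = (3,4)_12 → 25
25 = (2,1)_12 → 5
5 = (5)_12 → 25  — 25 already appeared earlier.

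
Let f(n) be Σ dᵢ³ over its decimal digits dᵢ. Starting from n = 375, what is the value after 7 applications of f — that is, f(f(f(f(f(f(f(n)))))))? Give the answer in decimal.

153

375 → 3³ + 7³ + 5³ = 495
495 → 4³ + 9³ + 5³ = 918
918 → 9³ + 1³ + 8³ = 1242
1242 → 1³ + 2³ + 4³ + 2³ = 81
81 → 8³ + 1³ = 513
513 → 5³ + 1³ + 3³ = 153
153 → 1³ + 5³ + 3³ = 153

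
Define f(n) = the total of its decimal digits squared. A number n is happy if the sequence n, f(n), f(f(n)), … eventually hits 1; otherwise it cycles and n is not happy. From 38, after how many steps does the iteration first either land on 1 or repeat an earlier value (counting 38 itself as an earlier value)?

10

38 → 3² + 8² = 9 + 64 = 73
73 → 7² + 3² = 49 + 9 = 58
58 → 5² + 8² = 25 + 64 = 89
89 → 8² + 9² = 64 + 81 = 145
145 → 1² + 4² + 5² = 1 + 16 + 25 = 42
42 → 4² + 2² = 16 + 4 = 20
20 → 2² + 0² = 4 + 0 = 4
4 → 4² = 16
16 → 1² + 6² = 1 + 36 = 37
37 → 3² + 7² = 9 + 49 = 58  — 58 repeats.
That took 10 steps.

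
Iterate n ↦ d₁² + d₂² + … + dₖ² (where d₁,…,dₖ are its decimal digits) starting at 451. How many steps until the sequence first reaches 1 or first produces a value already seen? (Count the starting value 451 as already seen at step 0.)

9

451 → 4² + 5² + 1² = 16 + 25 + 1 = 42
42 → 4² + 2² = 16 + 4 = 20
20 → 2² + 0² = 4 + 0 = 4
4 → 4² = 16
16 → 1² + 6² = 1 + 36 = 37
37 → 3² + 7² = 9 + 49 = 58
58 → 5² + 8² = 25 + 64 = 89
89 → 8² + 9² = 64 + 81 = 145
145 → 1² + 4² + 5² = 1 + 16 + 25 = 42  — 42 repeats.
That took 9 steps.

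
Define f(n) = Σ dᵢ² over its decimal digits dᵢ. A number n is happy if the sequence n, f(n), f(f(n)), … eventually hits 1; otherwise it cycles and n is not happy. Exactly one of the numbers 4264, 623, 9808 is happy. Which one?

623

4264: 4264 → 72 → 53 → 34 → 25 → 29 → 85 → 89 → 145 → 42 → 20 → 4 → 16 → 37 → 58 → 89  — repeats 89 (not happy)
623: 623 → 49 → 97 → 130 → 10 → 1  — reaches 1 (happy)
9808: 9808 → 209 → 85 → 89 → 145 → 42 → 20 → 4 → 16 → 37 → 58 → 89  — repeats 89 (not happy)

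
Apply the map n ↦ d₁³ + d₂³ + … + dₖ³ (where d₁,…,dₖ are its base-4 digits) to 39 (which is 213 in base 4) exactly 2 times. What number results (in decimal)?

39 = (2,1,3)_4 → 2³ + 1³ + 3³ = 36
36 = (2,1,0)_4 → 2³ + 1³ + 0³ = 9

9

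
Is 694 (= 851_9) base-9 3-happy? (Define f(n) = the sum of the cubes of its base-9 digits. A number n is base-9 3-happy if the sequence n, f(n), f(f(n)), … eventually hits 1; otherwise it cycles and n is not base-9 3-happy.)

not base-9 3-happy

694 = (8,5,1)_9 → 638
638 = (7,7,8)_9 → 1198
1198 = (1,5,7,1)_9 → 470
470 = (5,7,2)_9 → 476
476 = (5,7,8)_9 → 980
980 = (1,3,0,8)_9 → 540
540 = (6,6,0)_9 → 432
432 = (5,3,0)_9 → 152
152 = (1,7,8)_9 → 856
856 = (1,1,5,1)_9 → 128
128 = (1,5,2)_9 → 134
134 = (1,5,8)_9 → 638  — 638 already seen; the sequence cycles without reaching 1.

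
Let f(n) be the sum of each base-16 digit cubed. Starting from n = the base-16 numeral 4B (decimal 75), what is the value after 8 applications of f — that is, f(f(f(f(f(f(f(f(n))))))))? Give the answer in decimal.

1017

75 = (4,11)_16 → 4³ + 11³ = 64 + 1331 = 1395
1395 = (5,7,3)_16 → 5³ + 7³ + 3³ = 125 + 343 + 27 = 495
495 = (1,14,15)_16 → 1³ + 14³ + 15³ = 1 + 2744 + 3375 = 6120
6120 = (1,7,14,8)_16 → 1³ + 7³ + 14³ + 8³ = 1 + 343 + 2744 + 512 = 3600
3600 = (14,1,0)_16 → 14³ + 1³ + 0³ = 2744 + 1 + 0 = 2745
2745 = (10,11,9)_16 → 10³ + 11³ + 9³ = 1000 + 1331 + 729 = 3060
3060 = (11,15,4)_16 → 11³ + 15³ + 4³ = 1331 + 3375 + 64 = 4770
4770 = (1,2,10,2)_16 → 1³ + 2³ + 10³ + 2³ = 1 + 8 + 1000 + 8 = 1017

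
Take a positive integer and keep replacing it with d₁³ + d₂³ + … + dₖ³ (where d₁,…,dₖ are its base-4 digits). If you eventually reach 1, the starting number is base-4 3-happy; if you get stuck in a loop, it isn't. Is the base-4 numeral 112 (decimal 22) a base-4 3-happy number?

22 = (1,1,2)_4 → 10
10 = (2,2)_4 → 16
16 = (1,0,0)_4 → 1  — reached 1.

base-4 3-happy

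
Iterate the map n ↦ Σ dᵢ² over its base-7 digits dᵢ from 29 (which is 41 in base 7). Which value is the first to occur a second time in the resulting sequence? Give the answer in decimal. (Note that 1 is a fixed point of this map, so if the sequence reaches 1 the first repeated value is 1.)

29 = (4,1)_7 → 17
17 = (2,3)_7 → 13
13 = (1,6)_7 → 37
37 = (5,2)_7 → 29  — 29 already appeared earlier.

29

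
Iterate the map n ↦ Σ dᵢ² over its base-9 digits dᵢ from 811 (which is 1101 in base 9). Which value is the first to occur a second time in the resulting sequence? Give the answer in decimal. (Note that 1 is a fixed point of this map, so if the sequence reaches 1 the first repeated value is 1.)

811 = (1,1,0,1)_9 → 1² + 1² + 0² + 1² = 3
3 = (3)_9 → 3² = 9
9 = (1,0)_9 → 1² + 0² = 1  — reached the fixed point 1.
1 → 1, so 1 is the first repeated value.

1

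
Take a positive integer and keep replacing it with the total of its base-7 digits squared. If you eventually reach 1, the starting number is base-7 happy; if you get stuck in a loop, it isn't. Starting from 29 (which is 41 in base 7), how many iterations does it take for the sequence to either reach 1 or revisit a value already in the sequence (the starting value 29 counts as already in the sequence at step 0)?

4

29 = (4,1)_7 → 4² + 1² = 17
17 = (2,3)_7 → 2² + 3² = 13
13 = (1,6)_7 → 1² + 6² = 37
37 = (5,2)_7 → 5² + 2² = 29  — 29 repeats.
That took 4 steps.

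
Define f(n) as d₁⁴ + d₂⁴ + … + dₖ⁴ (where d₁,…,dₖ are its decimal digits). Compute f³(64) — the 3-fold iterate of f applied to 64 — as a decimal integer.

64 → 6⁴ + 4⁴ = 1552
1552 → 1⁴ + 5⁴ + 5⁴ + 2⁴ = 1267
1267 → 1⁴ + 2⁴ + 6⁴ + 7⁴ = 3714

3714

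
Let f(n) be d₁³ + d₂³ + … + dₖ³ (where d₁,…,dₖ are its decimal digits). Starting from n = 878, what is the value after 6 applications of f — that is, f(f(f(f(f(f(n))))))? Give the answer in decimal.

407

878 → 1367
1367 → 587
587 → 980
980 → 1241
1241 → 74
74 → 407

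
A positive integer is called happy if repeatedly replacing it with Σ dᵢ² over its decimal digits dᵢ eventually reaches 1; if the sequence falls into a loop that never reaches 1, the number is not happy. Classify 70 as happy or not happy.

happy

70 → 7² + 0² = 49
49 → 4² + 9² = 97
97 → 9² + 7² = 130
130 → 1² + 3² + 0² = 10
10 → 1² + 0² = 1  — reached 1.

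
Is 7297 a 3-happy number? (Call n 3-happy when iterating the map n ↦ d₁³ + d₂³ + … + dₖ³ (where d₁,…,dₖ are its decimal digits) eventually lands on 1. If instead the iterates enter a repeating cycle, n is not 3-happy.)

7297 → 7³ + 2³ + 9³ + 7³ = 1423
1423 → 1³ + 4³ + 2³ + 3³ = 100
100 → 1³ + 0³ + 0³ = 1  — reached 1.

3-happy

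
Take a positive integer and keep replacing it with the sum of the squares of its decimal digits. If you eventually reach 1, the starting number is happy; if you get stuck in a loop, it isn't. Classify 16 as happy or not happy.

not happy

16 → 1² + 6² = 1 + 36 = 37
37 → 3² + 7² = 9 + 49 = 58
58 → 5² + 8² = 25 + 64 = 89
89 → 8² + 9² = 64 + 81 = 145
145 → 1² + 4² + 5² = 1 + 16 + 25 = 42
42 → 4² + 2² = 16 + 4 = 20
20 → 2² + 0² = 4 + 0 = 4
4 → 4² = 16  — 16 already seen; the sequence cycles without reaching 1.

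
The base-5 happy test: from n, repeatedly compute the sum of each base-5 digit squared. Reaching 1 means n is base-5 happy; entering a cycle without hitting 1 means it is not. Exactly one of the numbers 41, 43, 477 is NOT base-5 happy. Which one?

41: 41 → 11 → 5 → 1  — reaches 1 (base-5 happy)
43: 43 → 19 → 25 → 1  — reaches 1 (base-5 happy)
477: 477 → 29 → 17 → 13 → 13  — repeats 13 (not base-5 happy)

477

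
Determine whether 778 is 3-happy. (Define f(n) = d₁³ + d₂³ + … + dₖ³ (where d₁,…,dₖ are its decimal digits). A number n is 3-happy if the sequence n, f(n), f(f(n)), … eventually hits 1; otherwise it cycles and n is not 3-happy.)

3-happy

778 → 1198
1198 → 1243
1243 → 100
100 → 1  — reached 1.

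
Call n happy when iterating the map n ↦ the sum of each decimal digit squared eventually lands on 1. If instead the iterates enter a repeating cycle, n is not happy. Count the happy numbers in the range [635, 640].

3

635: 635 → 70 → 49 → 97 → 130 → 10 → 1  (reaches 1)
636: 636 → 81 → 65 → 61 → 37 → 58 → 89 → 145 → 42 → 20 → 4 → 16 → 37  (repeats 37)
637: 637 → 94 → 97 → 130 → 10 → 1  (reaches 1)
638: 638 → 109 → 82 → 68 → 100 → 1  (reaches 1)
639: 639 → 126 → 41 → 17 → 50 → 25 → 29 → 85 → 89 → 145 → 42 → 20 → 4 → 16 → 37 → 58 → 89  (repeats 89)
640: 640 → 52 → 29 → 85 → 89 → 145 → 42 → 20 → 4 → 16 → 37 → 58 → 89  (repeats 89)
happy: 635, 637, 638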